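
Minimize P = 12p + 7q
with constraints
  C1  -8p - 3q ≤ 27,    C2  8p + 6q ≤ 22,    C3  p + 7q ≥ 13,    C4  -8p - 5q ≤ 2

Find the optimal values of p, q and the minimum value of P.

Extreme points and P = 12p + 7q:
  (-19/2, 49/3) → P = 1/3
  (-129/16, 25/2) → P = -37/4
  (38/25, 41/25) → P = 743/25
  (-79/51, 106/51) → P = -206/51

The optimum lies where -8p - 3q = 27 and -8p - 5q = 2.
Solving simultaneously gives p = -129/16, q = 25/2.

p = -129/16, q = 25/2, minimum P = -37/4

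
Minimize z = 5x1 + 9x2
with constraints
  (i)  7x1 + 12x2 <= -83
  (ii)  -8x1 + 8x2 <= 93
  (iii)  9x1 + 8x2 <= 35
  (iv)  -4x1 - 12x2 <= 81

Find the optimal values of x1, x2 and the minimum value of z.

Extreme points and z = 5x1 + 9x2:
  (-445/38, -13/152) → z = -9017/152
  (-2/3, -235/36) → z = -745/12
  (-441/32, -69/32) → z = -1413/16

x1 = -441/32, x2 = -69/32, minimum z = -1413/16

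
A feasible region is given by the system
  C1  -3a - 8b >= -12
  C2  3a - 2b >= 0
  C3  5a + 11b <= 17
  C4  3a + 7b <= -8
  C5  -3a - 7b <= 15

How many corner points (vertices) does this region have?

Intersecting each pair of boundary lines and keeping only the points that satisfy every inequality leaves:
  (-16/27, -8/9)
  (-10/9, -5/3)
  (207/2, -91/2)
  (142, -63)

4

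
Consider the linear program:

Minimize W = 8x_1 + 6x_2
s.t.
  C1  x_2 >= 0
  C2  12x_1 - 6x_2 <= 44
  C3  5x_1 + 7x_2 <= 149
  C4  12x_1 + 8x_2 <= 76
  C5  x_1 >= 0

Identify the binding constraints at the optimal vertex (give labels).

Corner points and W = 8x_1 + 6x_2:
  (11/3, 0) → W = 88/3
  (0, 0) → W = 0
  (101/21, 16/7) → W = 1096/21
  (0, 19/2) → W = 57

The minimum is at (0, 0). Substituting into each constraint, equality holds for C1 and C5; the remaining constraints have slack.

C1 and C5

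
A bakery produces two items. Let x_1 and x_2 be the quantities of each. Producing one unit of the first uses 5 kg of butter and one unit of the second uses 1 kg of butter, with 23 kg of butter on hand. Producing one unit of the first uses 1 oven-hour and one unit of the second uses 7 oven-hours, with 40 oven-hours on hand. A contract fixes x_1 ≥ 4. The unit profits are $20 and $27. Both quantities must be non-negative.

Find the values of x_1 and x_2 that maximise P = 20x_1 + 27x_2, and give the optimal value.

x_1 = 4, x_2 = 3, maximum P = 161

Extreme points and P = 20x_1 + 27x_2:
  (23/5, 0) → P = 92
  (4, 0) → P = 80
  (4, 3) → P = 161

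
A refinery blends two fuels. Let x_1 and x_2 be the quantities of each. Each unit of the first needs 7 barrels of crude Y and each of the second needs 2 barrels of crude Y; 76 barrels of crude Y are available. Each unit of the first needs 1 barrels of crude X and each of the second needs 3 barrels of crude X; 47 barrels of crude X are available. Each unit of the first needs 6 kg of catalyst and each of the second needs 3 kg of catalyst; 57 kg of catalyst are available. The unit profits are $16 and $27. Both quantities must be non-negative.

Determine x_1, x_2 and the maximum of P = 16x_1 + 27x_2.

x_1 = 2, x_2 = 15, maximum P = 437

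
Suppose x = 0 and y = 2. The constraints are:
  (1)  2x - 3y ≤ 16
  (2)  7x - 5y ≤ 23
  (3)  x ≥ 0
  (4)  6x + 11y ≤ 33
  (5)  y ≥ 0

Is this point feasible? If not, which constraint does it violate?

(1): -6 ≤ 16 ✓
(2): -10 ≤ 23 ✓
(3): 0 ≥ 0 ✓
(4): 22 ≤ 33 ✓
(5): 2 ≥ 0 ✓

feasible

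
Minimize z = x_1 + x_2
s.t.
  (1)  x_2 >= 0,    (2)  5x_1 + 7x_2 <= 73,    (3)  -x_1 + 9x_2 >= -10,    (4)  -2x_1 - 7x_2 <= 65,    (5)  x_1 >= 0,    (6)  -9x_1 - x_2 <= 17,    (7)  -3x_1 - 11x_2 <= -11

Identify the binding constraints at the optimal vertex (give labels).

(5) and (7)

Feasible corners and z = x_1 + x_2:
  (10, 0) → z = 10
  (11/3, 0) → z = 11/3
  (727/52, 23/52) → z = 375/26
  (0, 73/7) → z = 73/7
  (0, 1) → z = 1

The minimum is at (0, 1). Substituting into each constraint, equality holds for (5) and (7); the remaining constraints have slack.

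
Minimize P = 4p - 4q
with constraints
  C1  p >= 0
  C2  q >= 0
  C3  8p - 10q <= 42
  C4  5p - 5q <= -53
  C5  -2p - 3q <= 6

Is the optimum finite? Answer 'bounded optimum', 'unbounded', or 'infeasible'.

unbounded

From the feasible point (0, 53/5), moving in the direction (0, 1) keeps every constraint satisfied while P decreases without bound.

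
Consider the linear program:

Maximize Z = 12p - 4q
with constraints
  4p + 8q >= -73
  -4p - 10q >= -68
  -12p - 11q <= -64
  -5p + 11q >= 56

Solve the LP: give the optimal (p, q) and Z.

Feasible corners and Z = 12p - 4q:
  (-27/19, 140/19) → Z = -884/19
  (2, 6) → Z = 0
  (8/17, 992/187) → Z = -2912/187

At the optimal vertex, -4p - 10q = -68 and -5p + 11q = 56.
Solving simultaneously gives p = 2, q = 6.

p = 2, q = 6, maximum Z = 0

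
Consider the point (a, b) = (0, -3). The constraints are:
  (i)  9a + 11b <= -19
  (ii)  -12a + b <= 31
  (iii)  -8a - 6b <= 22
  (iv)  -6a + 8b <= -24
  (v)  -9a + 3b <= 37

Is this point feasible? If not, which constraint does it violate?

(i): -33 ≤ -19 ✓
(ii): -3 ≤ 31 ✓
(iii): 18 ≤ 22 ✓
(iv): -24 ≤ -24 ✓
(v): -9 ≤ 37 ✓

feasible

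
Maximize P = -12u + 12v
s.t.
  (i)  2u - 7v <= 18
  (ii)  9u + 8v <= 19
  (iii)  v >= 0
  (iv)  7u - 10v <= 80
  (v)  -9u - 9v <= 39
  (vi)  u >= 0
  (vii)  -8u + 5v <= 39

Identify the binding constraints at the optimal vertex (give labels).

Corner points and P = -12u + 12v:
  (19/9, 0) → P = -76/3
  (0, 19/8) → P = 57/2
  (0, 0) → P = 0

The maximum is at (0, 19/8). Substituting into each constraint, equality holds for (ii) and (vi); the remaining constraints have slack.

(ii) and (vi)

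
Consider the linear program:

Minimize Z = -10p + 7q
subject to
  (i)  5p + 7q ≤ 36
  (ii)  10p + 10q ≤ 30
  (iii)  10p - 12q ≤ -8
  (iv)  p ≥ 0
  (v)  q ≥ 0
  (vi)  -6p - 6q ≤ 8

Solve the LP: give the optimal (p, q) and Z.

p = 14/11, q = 19/11, minimum Z = -7/11

Extreme points and Z = -10p + 7q:
  (14/11, 19/11) → Z = -7/11
  (0, 3) → Z = 21
  (0, 2/3) → Z = 14/3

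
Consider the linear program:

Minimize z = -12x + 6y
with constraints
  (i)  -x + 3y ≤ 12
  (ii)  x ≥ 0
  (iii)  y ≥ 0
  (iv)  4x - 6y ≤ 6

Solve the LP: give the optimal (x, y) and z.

x = 15, y = 9, minimum z = -126

Feasible corners and z = -12x + 6y:
  (0, 4) → z = 24
  (15, 9) → z = -126
  (0, 0) → z = 0
  (3/2, 0) → z = -18

The optimum lies where -x + 3y = 12 and 4x - 6y = 6.
Solving simultaneously gives x = 15, y = 9.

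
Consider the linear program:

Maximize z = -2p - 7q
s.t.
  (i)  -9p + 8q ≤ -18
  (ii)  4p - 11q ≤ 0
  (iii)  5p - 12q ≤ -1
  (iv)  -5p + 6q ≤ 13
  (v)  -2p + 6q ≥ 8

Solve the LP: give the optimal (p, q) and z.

Extreme points and z = -2p - 7q:
  (106/7, 207/14) → z = -1873/14
  (86/19, 54/19) → z = -550/19
  (15, 19/3) → z = -223/3
The feasible region is unbounded (it extends along (6, 5), (12, 5)), but z strictly decreases along every unbounded feasible direction, so there is no improving ray and the maximum is attained at a vertex.

The binding constraints are -9p + 8q = -18 and -2p + 6q = 8.
Solving simultaneously gives p = 86/19, q = 54/19.

p = 86/19, q = 54/19, maximum z = -550/19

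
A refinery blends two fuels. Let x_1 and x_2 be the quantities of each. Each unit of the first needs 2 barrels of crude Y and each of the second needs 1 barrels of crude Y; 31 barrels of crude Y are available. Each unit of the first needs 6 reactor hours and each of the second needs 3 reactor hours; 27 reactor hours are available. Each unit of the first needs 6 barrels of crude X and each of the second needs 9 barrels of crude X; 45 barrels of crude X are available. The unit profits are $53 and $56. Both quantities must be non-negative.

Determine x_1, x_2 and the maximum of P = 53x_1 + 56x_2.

x_1 = 3, x_2 = 3, maximum P = 327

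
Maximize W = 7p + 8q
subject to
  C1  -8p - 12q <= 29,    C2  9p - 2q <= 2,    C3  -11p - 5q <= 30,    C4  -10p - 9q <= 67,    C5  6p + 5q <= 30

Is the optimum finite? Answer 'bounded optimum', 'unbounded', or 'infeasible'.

bounded optimum

Corner points and W = 7p + 8q:
  (-17/62, -277/124) → W = -1227/62
  (-215/92, -79/92) → W = -2137/92
  (70/57, 86/19) → W = 2554/57
  (-12, 102/5) → W = 396/5
The feasible region has finitely many vertices and no improving ray; the maximum is 396/5 at (-12, 102/5).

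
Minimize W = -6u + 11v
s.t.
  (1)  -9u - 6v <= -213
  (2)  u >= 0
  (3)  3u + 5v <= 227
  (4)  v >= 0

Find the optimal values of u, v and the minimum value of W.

u = 227/3, v = 0, minimum W = -454

Corner points and W = -6u + 11v:
  (0, 71/2) → W = 781/2
  (71/3, 0) → W = -142
  (0, 227/5) → W = 2497/5
  (227/3, 0) → W = -454

At the optimal vertex, 3u + 5v = 227 and v = 0.
Solving simultaneously gives u = 227/3, v = 0.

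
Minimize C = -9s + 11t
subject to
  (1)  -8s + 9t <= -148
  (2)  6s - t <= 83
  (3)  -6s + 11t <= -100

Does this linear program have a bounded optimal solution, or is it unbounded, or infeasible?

From the feasible point (599/46, -112/23), moving in the direction (-9, -8) keeps every constraint satisfied while C decreases without bound.

unbounded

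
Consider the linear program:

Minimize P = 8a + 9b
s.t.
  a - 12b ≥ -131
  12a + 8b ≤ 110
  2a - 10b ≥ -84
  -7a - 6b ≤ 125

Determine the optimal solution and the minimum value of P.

Corner points and P = 8a + 9b:
  (107/34, 307/34) → P = 3619/34
  (415/4, -1135/8) → P = -3575/8
  (-877/41, 169/41) → P = -5495/41

At the optimal vertex, 12a + 8b = 110 and -7a - 6b = 125.
Solving simultaneously gives a = 415/4, b = -1135/8.

a = 415/4, b = -1135/8, minimum P = -3575/8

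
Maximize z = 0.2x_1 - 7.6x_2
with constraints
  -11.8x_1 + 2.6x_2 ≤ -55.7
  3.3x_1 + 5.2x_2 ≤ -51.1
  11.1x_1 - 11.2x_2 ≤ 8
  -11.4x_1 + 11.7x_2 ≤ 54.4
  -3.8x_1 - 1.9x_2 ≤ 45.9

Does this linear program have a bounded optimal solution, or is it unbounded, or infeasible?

infeasible

The boundaries -11.8x_1 + 2.6x_2 = -55.7 and 3.3x_1 + 5.2x_2 = -51.1 meet at (603/269, -78679/6994), but that point violates 11.1x_1 - 11.2x_2 ≤ 8. Every candidate vertex is excluded by some other constraint, so the feasible region is empty.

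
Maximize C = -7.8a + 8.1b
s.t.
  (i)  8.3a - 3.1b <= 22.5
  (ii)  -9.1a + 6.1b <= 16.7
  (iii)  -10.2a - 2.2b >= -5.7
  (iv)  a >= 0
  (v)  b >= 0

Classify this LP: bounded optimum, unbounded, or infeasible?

bounded optimum

Feasible corners and C = -7.8a + 8.1b:
  (0, 57/22) → C = 4617/220
  (19/34, 0) → C = -741/170
  (0, 0) → C = 0
The feasible region has finitely many vertices and no improving ray; the maximum is 4617/220 at (0, 57/22).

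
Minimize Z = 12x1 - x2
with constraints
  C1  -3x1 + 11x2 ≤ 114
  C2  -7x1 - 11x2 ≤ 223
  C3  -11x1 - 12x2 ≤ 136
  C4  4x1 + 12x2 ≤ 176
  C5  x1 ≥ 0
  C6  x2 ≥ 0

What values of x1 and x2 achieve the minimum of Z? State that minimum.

Extreme points and Z = 12x1 - x2:
  (71/10, 123/10) → Z = 729/10
  (0, 114/11) → Z = -114/11
  (44, 0) → Z = 528
  (0, 0) → Z = 0

x1 = 0, x2 = 114/11, minimum Z = -114/11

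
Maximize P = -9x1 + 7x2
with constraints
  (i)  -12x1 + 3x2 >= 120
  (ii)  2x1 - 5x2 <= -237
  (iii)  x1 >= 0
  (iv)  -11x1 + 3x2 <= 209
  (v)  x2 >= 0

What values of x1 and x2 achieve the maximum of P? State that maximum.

Feasible corners and P = -9x1 + 7x2:
  (37/18, 434/9) → P = 5743/18
  (89, 396) → P = 1971
  (0, 237/5) → P = 1659/5
  (0, 209/3) → P = 1463/3

The optimum lies where -12x1 + 3x2 = 120 and -11x1 + 3x2 = 209.
Solving simultaneously gives x1 = 89, x2 = 396.

x1 = 89, x2 = 396, maximum P = 1971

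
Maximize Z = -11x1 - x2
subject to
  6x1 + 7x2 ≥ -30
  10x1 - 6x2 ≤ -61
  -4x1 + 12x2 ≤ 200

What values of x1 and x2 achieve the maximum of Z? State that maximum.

Feasible corners and Z = -11x1 - x2:
  (-607/106, 33/53) → Z = 6611/106
  (-88/5, 54/5) → Z = 914/5
  (39/8, 439/24) → Z = -863/12

The optimum lies where 6x1 + 7x2 = -30 and -4x1 + 12x2 = 200.
Solving simultaneously gives x1 = -88/5, x2 = 54/5.

x1 = -88/5, x2 = 54/5, maximum Z = 914/5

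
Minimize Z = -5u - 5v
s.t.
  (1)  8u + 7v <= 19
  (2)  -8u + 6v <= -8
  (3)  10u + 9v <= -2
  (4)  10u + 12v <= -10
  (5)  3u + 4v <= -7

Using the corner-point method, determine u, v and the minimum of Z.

u = 55/13, v = -64/13, minimum Z = 45/13

Extreme points and Z = -5u - 5v:
  (185/2, -103) → Z = 105/2
  (-1/5, -8/5) → Z = 9
  (55/13, -64/13) → Z = 45/13
The feasible region is unbounded (it extends along (-3, -4), (7, -8)), but Z strictly increases along every unbounded feasible direction, so there is no improving ray and the minimum is attained at a vertex.

The binding constraints are 10u + 9v = -2 and 3u + 4v = -7.
Solving simultaneously gives u = 55/13, v = -64/13.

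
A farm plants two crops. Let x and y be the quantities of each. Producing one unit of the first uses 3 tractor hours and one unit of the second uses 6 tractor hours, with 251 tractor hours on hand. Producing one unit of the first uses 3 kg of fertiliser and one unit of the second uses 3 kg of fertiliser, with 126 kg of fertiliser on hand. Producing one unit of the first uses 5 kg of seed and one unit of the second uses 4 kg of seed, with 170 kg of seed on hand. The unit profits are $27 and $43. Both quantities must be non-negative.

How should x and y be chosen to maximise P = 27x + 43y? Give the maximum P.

x = 1/3, y = 125/3, maximum P = 5402/3

At the optimal vertex, 3x + 6y = 251 and 3x + 3y = 126.
Solving simultaneously gives x = 1/3, y = 125/3.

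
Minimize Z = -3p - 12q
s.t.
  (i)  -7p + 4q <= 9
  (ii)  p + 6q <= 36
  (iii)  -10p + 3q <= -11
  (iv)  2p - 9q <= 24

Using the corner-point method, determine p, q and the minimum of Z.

The optimum lies where p + 6q = 36 and 2p - 9q = 24.
Solving simultaneously gives p = 156/7, q = 16/7.

p = 156/7, q = 16/7, minimum Z = -660/7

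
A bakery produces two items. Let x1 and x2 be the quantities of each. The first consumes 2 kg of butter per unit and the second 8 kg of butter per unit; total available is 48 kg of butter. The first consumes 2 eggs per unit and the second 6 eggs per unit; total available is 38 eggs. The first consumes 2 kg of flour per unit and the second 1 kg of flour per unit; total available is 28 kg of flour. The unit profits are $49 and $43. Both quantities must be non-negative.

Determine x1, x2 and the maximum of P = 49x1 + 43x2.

x1 = 13, x2 = 2, maximum P = 723

Extreme points and P = 49x1 + 43x2:
  (0, 0) → P = 0
  (0, 6) → P = 258
  (14, 0) → P = 686
  (4, 5) → P = 411
  (13, 2) → P = 723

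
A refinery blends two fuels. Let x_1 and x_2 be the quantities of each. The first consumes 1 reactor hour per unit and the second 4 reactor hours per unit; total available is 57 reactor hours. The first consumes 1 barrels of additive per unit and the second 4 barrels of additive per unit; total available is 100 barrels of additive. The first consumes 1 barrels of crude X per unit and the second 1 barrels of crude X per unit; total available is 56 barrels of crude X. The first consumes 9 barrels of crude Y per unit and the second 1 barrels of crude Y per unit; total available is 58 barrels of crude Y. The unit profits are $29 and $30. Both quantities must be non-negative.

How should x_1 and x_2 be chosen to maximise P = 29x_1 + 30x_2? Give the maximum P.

x_1 = 5, x_2 = 13, maximum P = 535

Vertices and P = 29x_1 + 30x_2:
  (0, 0) → P = 0
  (0, 57/4) → P = 855/2
  (58/9, 0) → P = 1682/9
  (5, 13) → P = 535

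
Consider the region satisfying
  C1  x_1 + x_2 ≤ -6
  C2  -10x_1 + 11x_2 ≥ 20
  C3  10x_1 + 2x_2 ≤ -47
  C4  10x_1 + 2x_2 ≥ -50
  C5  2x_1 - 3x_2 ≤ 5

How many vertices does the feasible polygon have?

4

Of the 9 pairwise boundary intersections, those satisfying every inequality are:
  (-35/8, -13/8)
  (-19/4, -5/4)
  (-557/130, -27/13)
  (-59/13, -30/13)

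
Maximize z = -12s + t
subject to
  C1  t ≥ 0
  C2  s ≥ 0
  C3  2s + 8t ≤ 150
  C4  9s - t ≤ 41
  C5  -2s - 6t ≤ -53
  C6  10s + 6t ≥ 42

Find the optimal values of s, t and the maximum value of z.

s = 0, t = 75/4, maximum z = 75/4

Corner points and z = -12s + t:
  (0, 75/4) → z = 75/4
  (0, 53/6) → z = 53/6
  (239/37, 634/37) → z = -2234/37
  (299/56, 395/56) → z = -3193/56

At the optimal vertex, s = 0 and 2s + 8t = 150.
Solving simultaneously gives s = 0, t = 75/4.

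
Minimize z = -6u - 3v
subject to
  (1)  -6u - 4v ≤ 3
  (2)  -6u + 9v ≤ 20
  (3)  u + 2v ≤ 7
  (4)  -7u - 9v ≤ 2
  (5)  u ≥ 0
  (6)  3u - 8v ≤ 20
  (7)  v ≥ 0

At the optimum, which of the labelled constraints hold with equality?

(3) and (6)

Feasible corners and z = -6u - 3v:
  (23/21, 62/21) → z = -108/7
  (0, 20/9) → z = -20/3
  (48/7, 1/14) → z = -579/14
  (0, 0) → z = 0
  (20/3, 0) → z = -40

The minimum is at (48/7, 1/14). Substituting into each constraint, equality holds for (3) and (6); the remaining constraints have slack.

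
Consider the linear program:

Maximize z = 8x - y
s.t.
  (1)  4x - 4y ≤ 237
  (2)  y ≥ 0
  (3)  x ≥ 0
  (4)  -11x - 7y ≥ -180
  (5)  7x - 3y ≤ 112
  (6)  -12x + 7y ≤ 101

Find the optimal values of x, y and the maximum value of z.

Extreme points and z = 8x - y:
  (0, 0) → z = 0
  (16, 0) → z = 128
  (0, 101/7) → z = -101/7
  (662/41, 14/41) → z = 5282/41
  (79/23, 3271/161) → z = 1153/161

The binding constraints are -11x - 7y = -180 and 7x - 3y = 112.
Solving simultaneously gives x = 662/41, y = 14/41.

x = 662/41, y = 14/41, maximum z = 5282/41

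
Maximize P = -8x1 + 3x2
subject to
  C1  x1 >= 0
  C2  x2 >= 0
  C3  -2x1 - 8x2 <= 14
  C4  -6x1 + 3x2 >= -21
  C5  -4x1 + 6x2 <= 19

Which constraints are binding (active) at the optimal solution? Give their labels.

C1 and C5

Corner points and P = -8x1 + 3x2:
  (0, 0) → P = 0
  (0, 19/6) → P = 19/2
  (7/2, 0) → P = -28
  (61/8, 33/4) → P = -145/4

The maximum is at (0, 19/6). Substituting into each constraint, equality holds for C1 and C5; the remaining constraints have slack.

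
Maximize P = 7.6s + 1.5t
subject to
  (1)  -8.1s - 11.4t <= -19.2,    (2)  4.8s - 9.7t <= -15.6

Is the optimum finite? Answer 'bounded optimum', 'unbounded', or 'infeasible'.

From the feasible point (280/4443, 2428/1481), moving in the direction (9.7, 4.8) keeps every constraint satisfied while P increases without bound.

unbounded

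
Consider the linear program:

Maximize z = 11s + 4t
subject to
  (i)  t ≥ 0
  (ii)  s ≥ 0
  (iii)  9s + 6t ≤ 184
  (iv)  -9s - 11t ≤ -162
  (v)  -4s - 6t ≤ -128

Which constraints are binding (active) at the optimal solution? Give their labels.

(iii) and (v)

Corner points and z = 11s + 4t:
  (0, 92/3) → z = 368/3
  (0, 64/3) → z = 256/3
  (56/5, 208/15) → z = 536/3

The maximum is at (56/5, 208/15). Substituting into each constraint, equality holds for (iii) and (v); the remaining constraints have slack.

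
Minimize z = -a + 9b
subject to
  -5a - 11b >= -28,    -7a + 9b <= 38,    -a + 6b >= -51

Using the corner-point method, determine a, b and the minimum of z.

Vertices and z = -a + 9b:
  (-83/61, 193/61) → z = 1820/61
  (729/41, -227/41) → z = -2772/41
  (-229/11, -395/33) → z = -956/11

a = -229/11, b = -395/33, minimum z = -956/11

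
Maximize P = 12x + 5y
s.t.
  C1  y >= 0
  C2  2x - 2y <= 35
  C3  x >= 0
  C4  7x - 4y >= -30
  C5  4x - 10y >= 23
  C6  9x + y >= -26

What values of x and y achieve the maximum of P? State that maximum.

Extreme points and P = 12x + 5y:
  (35/2, 0) → P = 210
  (23/4, 0) → P = 69
  (76/3, 47/6) → P = 2059/6

The optimum lies where 2x - 2y = 35 and 4x - 10y = 23.
Solving simultaneously gives x = 76/3, y = 47/6.

x = 76/3, y = 47/6, maximum P = 2059/6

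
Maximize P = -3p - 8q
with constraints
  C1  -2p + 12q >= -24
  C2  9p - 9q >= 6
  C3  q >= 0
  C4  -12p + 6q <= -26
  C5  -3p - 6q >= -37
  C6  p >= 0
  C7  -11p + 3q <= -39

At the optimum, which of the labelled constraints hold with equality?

C3 and C7

Feasible corners and P = -3p - 8q:
  (12, 0) → P = -36
  (49/4, 1/24) → P = -445/12
  (39/11, 0) → P = -117/11
  (23/5, 58/15) → P = -671/15

The maximum is at (39/11, 0). Substituting into each constraint, equality holds for C3 and C7; the remaining constraints have slack.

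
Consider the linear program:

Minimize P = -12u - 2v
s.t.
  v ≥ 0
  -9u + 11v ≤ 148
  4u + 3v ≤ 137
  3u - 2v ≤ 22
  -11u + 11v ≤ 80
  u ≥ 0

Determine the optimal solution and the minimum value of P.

u = 20, v = 19, minimum P = -278

Feasible corners and P = -12u - 2v:
  (22/3, 0) → P = -88
  (0, 0) → P = 0
  (20, 19) → P = -278
  (181/11, 261/11) → P = -2694/11
  (0, 80/11) → P = -160/11

The optimum lies where 4u + 3v = 137 and 3u - 2v = 22.
Solving simultaneously gives u = 20, v = 19.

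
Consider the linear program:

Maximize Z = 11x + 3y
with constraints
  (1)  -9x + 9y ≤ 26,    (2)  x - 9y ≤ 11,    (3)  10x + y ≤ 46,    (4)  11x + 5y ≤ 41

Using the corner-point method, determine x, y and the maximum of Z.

Corner points and Z = 11x + 3y:
  (-37/8, -125/72) → Z = -673/12
  (239/144, 655/144) → Z = 2297/72
  (53/13, -10/13) → Z = 553/13

At the optimal vertex, x - 9y = 11 and 11x + 5y = 41.
Solving simultaneously gives x = 53/13, y = -10/13.

x = 53/13, y = -10/13, maximum Z = 553/13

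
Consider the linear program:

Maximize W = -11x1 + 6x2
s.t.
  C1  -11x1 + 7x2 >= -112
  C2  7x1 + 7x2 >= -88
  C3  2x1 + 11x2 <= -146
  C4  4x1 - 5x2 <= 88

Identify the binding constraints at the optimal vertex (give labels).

Corner points and W = -11x1 + 6x2:
  (4/3, -292/21) → W = -2060/21
  (14/9, -122/9) → W = -886/9
  (6/7, -94/7) → W = -90

The maximum is at (6/7, -94/7). Substituting into each constraint, equality holds for C2 and C3; the remaining constraints have slack.

C2 and C3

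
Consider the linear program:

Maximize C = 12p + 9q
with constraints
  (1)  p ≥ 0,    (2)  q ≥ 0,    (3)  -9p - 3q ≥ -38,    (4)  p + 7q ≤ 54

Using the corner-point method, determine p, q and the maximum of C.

Feasible corners and C = 12p + 9q:
  (0, 0) → C = 0
  (0, 54/7) → C = 486/7
  (38/9, 0) → C = 152/3
  (26/15, 112/15) → C = 88

The binding constraints are -9p - 3q = -38 and p + 7q = 54.
Solving simultaneously gives p = 26/15, q = 112/15.

p = 26/15, q = 112/15, maximum C = 88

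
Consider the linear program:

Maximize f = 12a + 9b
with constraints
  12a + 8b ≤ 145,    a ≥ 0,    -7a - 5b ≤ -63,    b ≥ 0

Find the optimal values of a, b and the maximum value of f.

a = 0, b = 145/8, maximum f = 1305/8

Extreme points and f = 12a + 9b:
  (0, 145/8) → f = 1305/8
  (145/12, 0) → f = 145
  (0, 63/5) → f = 567/5
  (9, 0) → f = 108

The binding constraints are 12a + 8b = 145 and a = 0.
Solving simultaneously gives a = 0, b = 145/8.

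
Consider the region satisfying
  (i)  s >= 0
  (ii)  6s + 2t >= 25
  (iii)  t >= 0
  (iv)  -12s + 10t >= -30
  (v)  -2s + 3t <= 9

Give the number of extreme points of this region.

3

Pairwise boundary intersections that survive every other constraint:
  (155/42, 10/7)
  (57/22, 52/11)
  (45/4, 21/2)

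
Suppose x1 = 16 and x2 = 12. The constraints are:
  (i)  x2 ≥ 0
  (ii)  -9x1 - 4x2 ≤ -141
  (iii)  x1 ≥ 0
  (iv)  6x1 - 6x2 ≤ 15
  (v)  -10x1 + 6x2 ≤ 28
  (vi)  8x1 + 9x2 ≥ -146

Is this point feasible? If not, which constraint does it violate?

not feasible — violates (iv)

Constraint (iv): 6x1 - 6x2 = 24, which is not ≤ 15. All other constraints are satisfied.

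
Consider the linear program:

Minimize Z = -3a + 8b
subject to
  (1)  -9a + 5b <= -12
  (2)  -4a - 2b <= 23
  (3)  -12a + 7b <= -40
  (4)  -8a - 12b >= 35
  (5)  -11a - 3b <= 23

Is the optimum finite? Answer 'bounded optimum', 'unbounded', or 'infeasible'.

From the feasible point (23/10, -161/10), moving in the direction (12, -8) keeps every constraint satisfied while Z decreases without bound.

unbounded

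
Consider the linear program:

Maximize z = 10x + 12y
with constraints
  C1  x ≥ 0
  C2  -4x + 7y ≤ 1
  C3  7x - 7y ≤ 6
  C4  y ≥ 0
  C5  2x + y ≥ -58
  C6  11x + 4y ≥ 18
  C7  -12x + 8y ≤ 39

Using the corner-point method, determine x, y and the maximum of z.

x = 7/3, y = 31/21, maximum z = 862/21

Vertices and z = 10x + 12y:
  (7/3, 31/21) → z = 862/21
  (122/93, 83/93) → z = 2216/93
  (10/7, 4/7) → z = 148/7

The binding constraints are -4x + 7y = 1 and 7x - 7y = 6.
Solving simultaneously gives x = 7/3, y = 31/21.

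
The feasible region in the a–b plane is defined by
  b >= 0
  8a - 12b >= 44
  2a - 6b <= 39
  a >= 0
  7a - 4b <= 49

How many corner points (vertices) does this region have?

Intersecting each pair of boundary lines and keeping only the points that satisfy every inequality leaves:
  (11/2, 0)
  (7, 0)
  (103/13, 21/13)

3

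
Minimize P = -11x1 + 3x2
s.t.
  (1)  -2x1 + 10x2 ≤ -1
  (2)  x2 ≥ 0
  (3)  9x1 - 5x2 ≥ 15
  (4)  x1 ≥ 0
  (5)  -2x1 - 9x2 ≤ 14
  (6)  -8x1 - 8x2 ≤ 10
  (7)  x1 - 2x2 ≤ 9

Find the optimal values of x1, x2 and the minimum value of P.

Vertices and P = -11x1 + 3x2:
  (29/16, 21/80) → P = -383/20
  (44/3, 17/6) → P = -917/6
  (5/3, 0) → P = -55/3
  (9, 0) → P = -99

x1 = 44/3, x2 = 17/6, minimum P = -917/6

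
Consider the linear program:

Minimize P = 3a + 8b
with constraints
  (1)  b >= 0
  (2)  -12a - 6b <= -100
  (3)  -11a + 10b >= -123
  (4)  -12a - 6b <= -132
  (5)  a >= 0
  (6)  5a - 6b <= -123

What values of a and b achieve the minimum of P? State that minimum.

Feasible corners and P = 3a + 8b:
  (123, 123) → P = 1353
  (0, 22) → P = 176
  (9/17, 356/17) → P = 2875/17
The feasible region is unbounded (it extends along (0, 1), (10, 11)), but P strictly increases along every unbounded feasible direction, so there is no improving ray and the minimum is attained at a vertex.

The binding constraints are -12a - 6b = -132 and 5a - 6b = -123.
Solving simultaneously gives a = 9/17, b = 356/17.

a = 9/17, b = 356/17, minimum P = 2875/17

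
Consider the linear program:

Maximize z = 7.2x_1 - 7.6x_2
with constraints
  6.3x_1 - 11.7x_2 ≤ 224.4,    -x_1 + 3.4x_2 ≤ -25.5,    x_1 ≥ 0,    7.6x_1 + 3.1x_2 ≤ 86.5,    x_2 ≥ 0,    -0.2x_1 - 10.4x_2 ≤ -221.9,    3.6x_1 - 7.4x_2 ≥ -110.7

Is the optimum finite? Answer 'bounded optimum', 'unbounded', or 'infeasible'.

The boundaries -0.2x_1 - 10.4x_2 = -221.9 and 3.6x_1 - 7.4x_2 = -110.7 meet at (24539/1946, 41049/1946), but that point violates -x_1 + 3.4x_2 ≤ -25.5. Every candidate vertex is excluded by some other constraint, so the feasible region is empty.

infeasible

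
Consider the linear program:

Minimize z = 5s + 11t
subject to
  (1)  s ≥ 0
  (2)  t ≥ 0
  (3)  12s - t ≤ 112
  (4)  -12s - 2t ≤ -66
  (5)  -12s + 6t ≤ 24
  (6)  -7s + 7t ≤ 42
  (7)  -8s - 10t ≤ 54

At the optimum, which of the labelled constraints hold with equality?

Feasible corners and z = 5s + 11t:
  (28/3, 0) → z = 140/3
  (11/2, 0) → z = 55/2
  (118/11, 184/11) → z = 2614/11
  (27/7, 69/7) → z = 894/7

The minimum is at (11/2, 0). Substituting into each constraint, equality holds for (2) and (4); the remaining constraints have slack.

(2) and (4)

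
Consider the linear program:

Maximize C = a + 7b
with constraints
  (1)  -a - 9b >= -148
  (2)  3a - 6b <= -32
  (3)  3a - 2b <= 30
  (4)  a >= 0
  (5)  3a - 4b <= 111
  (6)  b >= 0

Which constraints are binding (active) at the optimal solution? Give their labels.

(1) and (2)

Corner points and C = a + 7b:
  (200/11, 476/33) → C = 3932/33
  (0, 148/9) → C = 1036/9
  (0, 16/3) → C = 112/3

The maximum is at (200/11, 476/33). Substituting into each constraint, equality holds for (1) and (2); the remaining constraints have slack.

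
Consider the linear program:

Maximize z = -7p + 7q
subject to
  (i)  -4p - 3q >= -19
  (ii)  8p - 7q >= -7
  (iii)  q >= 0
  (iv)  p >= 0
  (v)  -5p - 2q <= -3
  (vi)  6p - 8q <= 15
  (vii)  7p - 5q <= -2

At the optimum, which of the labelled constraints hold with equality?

Extreme points and z = -7p + 7q:
  (28/13, 45/13) → z = 119/13
  (89/41, 141/41) → z = 364/41
  (7/51, 59/51) → z = 364/51
  (11/39, 31/39) → z = 140/39

The maximum is at (28/13, 45/13). Substituting into each constraint, equality holds for (i) and (ii); the remaining constraints have slack.

(i) and (ii)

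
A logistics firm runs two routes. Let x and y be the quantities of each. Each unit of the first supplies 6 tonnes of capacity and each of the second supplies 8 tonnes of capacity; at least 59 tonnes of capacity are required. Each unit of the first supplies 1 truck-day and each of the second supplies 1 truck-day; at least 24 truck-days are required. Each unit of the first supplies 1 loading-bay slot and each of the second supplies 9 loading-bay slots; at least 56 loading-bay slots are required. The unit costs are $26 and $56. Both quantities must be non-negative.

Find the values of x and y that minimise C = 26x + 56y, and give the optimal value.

Corner points and C = 26x + 56y:
  (0, 24) → C = 1344
  (56, 0) → C = 1456
  (20, 4) → C = 744
The feasible region is unbounded (it extends along (0, 1), (1, 0)), but C strictly increases along every unbounded feasible direction, so there is no improving ray and the minimum is attained at a vertex.

x = 20, y = 4, minimum C = 744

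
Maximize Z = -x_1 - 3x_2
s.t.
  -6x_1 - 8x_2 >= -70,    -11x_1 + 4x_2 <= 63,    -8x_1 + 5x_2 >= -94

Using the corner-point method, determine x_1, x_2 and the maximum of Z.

Corner points and Z = -x_1 - 3x_2:
  (-2, 41/4) → Z = -115/4
  (551/47, -2/47) → Z = -545/47
  (-691/23, -1538/23) → Z = 5305/23

The optimum lies where -11x_1 + 4x_2 = 63 and -8x_1 + 5x_2 = -94.
Solving simultaneously gives x_1 = -691/23, x_2 = -1538/23.

x_1 = -691/23, x_2 = -1538/23, maximum Z = 5305/23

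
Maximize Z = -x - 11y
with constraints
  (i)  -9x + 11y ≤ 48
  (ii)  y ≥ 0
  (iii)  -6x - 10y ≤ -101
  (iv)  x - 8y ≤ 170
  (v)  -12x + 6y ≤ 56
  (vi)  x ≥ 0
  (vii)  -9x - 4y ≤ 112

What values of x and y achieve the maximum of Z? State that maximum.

Feasible corners and Z = -x - 11y:
  (631/156, 399/52) → Z = -6899/78
  (101/6, 0) → Z = -101/6
  (170, 0) → Z = -170
The feasible region is unbounded (it extends along (8, 1), (11, 9)), but Z strictly decreases along every unbounded feasible direction, so there is no improving ray and the maximum is attained at a vertex.

The optimum lies where y = 0 and -6x - 10y = -101.
Solving simultaneously gives x = 101/6, y = 0.

x = 101/6, y = 0, maximum Z = -101/6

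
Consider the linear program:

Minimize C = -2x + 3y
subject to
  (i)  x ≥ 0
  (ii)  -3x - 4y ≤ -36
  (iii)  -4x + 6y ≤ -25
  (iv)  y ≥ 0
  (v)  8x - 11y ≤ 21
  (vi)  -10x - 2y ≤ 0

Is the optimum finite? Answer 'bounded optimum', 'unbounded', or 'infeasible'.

infeasible

The boundaries x = 0 and -3x - 4y = -36 meet at (0, 9), but that point violates -4x + 6y ≤ -25. Every candidate vertex is excluded by some other constraint, so the feasible region is empty.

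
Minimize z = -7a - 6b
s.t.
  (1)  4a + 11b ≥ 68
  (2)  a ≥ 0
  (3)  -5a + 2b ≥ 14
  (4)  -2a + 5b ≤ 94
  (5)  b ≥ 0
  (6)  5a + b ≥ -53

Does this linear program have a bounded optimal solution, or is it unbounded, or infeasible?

bounded optimum

Corner points and z = -7a - 6b:
  (0, 7) → z = -42
  (0, 94/5) → z = -564/5
  (118/21, 442/21) → z = -3478/21
The feasible region has finitely many vertices and no improving ray; the minimum is -3478/21 at (118/21, 442/21).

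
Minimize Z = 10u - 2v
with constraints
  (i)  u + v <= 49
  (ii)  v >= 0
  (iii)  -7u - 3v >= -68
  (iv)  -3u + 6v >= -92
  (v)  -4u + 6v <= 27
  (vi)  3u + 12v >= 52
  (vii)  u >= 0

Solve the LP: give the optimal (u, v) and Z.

u = 0, v = 9/2, minimum Z = -9

Corner points and Z = 10u - 2v:
  (109/18, 461/54) → Z = 1174/27
  (44/5, 32/15) → Z = 1256/15
  (0, 9/2) → Z = -9
  (0, 13/3) → Z = -26/3

The optimum lies where -4u + 6v = 27 and u = 0.
Solving simultaneously gives u = 0, v = 9/2.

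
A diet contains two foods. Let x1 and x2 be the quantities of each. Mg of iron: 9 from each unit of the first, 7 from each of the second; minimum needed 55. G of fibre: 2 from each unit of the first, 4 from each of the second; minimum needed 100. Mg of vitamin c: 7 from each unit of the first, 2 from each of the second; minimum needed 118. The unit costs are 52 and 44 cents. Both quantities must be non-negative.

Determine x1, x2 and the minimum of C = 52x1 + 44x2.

Extreme points and C = 52x1 + 44x2:
  (0, 59) → C = 2596
  (50, 0) → C = 2600
  (34/3, 58/3) → C = 1440
The feasible region is unbounded (it extends along (0, 1), (1, 0)), but C strictly increases along every unbounded feasible direction, so there is no improving ray and the minimum is attained at a vertex.

The optimum lies where 2x1 + 4x2 = 100 and 7x1 + 2x2 = 118.
Solving simultaneously gives x1 = 34/3, x2 = 58/3.

x1 = 34/3, x2 = 58/3, minimum C = 1440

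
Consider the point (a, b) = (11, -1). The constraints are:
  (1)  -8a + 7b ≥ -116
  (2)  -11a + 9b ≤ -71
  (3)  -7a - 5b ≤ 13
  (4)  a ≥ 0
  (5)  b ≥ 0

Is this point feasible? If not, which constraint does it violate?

Constraint (5): b = -1, which is not ≥ 0. All other constraints are satisfied.

not feasible — violates (5)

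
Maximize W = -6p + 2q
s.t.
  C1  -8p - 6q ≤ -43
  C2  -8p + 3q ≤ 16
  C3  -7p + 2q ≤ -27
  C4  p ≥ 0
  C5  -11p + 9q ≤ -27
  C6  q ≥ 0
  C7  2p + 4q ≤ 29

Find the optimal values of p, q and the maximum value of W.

p = 189/41, q = 108/41, maximum W = -918/41

Vertices and W = -6p + 2q:
  (124/29, 85/58) → W = -659/29
  (43/8, 0) → W = -129/4
  (189/41, 108/41) → W = -918/41
  (369/62, 265/62) → W = -842/31
  (29/2, 0) → W = -87

At the optimal vertex, -7p + 2q = -27 and -11p + 9q = -27.
Solving simultaneously gives p = 189/41, q = 108/41.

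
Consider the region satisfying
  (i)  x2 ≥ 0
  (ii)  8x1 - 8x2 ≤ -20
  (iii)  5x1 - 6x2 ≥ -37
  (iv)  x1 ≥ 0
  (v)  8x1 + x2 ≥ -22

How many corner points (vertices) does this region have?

Pairwise boundary intersections that survive every other constraint:
  (22, 49/2)
  (0, 5/2)
  (0, 37/6)

3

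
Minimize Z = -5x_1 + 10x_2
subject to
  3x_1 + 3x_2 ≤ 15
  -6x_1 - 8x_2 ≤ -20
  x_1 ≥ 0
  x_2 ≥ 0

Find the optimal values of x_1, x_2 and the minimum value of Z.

Vertices and Z = -5x_1 + 10x_2:
  (0, 5) → Z = 50
  (5, 0) → Z = -25
  (0, 5/2) → Z = 25
  (10/3, 0) → Z = -50/3

At the optimal vertex, 3x_1 + 3x_2 = 15 and x_2 = 0.
Solving simultaneously gives x_1 = 5, x_2 = 0.

x_1 = 5, x_2 = 0, minimum Z = -25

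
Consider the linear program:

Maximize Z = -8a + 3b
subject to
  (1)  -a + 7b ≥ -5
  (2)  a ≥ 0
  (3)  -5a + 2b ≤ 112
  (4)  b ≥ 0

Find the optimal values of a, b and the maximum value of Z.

a = 0, b = 56, maximum Z = 168

Feasible corners and Z = -8a + 3b:
  (5, 0) → Z = -40
  (0, 56) → Z = 168
  (0, 0) → Z = 0
The feasible region is unbounded (it extends along (7, 1), (2, 5)), but Z strictly decreases along every unbounded feasible direction, so there is no improving ray and the maximum is attained at a vertex.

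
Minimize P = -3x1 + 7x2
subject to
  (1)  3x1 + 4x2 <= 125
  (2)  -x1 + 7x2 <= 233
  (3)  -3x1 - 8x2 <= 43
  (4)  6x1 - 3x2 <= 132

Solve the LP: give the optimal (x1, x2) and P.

Vertices and P = -3x1 + 7x2:
  (-57/25, 824/25) → P = 5939/25
  (301/11, 118/11) → P = -7
  (-2165/29, 656/29) → P = 11087/29
  (309/19, -218/19) → P = -2453/19

At the optimal vertex, -3x1 - 8x2 = 43 and 6x1 - 3x2 = 132.
Solving simultaneously gives x1 = 309/19, x2 = -218/19.

x1 = 309/19, x2 = -218/19, minimum P = -2453/19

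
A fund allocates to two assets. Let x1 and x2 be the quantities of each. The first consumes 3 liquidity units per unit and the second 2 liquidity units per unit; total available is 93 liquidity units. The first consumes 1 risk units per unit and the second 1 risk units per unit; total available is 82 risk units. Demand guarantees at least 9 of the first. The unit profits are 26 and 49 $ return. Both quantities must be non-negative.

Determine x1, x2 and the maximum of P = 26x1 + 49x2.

Feasible corners and P = 26x1 + 49x2:
  (31, 0) → P = 806
  (9, 0) → P = 234
  (9, 33) → P = 1851

x1 = 9, x2 = 33, maximum P = 1851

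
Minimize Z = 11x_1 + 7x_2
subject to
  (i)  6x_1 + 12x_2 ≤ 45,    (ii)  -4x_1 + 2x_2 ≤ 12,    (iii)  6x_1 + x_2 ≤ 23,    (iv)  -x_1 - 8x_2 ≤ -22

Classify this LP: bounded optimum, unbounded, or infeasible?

Extreme points and Z = 11x_1 + 7x_2:
  (-9/10, 21/5) → Z = 39/2
  (8/3, 29/12) → Z = 185/4
  (-26/17, 50/17) → Z = 64/17
The feasible region has finitely many vertices and no improving ray; the minimum is 64/17 at (-26/17, 50/17).

bounded optimum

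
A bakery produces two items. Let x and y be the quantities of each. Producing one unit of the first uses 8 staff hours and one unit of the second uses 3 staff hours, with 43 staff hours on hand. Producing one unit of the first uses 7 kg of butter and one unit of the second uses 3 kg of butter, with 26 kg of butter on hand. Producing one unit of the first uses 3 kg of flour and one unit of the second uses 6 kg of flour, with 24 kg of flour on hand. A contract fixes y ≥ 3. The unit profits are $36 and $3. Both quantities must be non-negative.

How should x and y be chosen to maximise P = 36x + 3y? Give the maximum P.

Corner points and P = 36x + 3y:
  (0, 4) → P = 12
  (0, 3) → P = 9
  (2, 3) → P = 81

The binding constraints are 3x + 6y = 24 and y = 3.
Solving simultaneously gives x = 2, y = 3.

x = 2, y = 3, maximum P = 81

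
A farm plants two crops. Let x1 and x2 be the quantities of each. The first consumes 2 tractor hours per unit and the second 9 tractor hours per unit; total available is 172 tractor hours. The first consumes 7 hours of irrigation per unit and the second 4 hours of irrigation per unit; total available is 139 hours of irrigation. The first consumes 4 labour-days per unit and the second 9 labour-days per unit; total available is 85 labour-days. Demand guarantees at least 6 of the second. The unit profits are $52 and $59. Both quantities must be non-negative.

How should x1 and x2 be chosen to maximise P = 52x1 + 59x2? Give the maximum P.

x1 = 31/4, x2 = 6, maximum P = 757

Vertices and P = 52x1 + 59x2:
  (0, 85/9) → P = 5015/9
  (0, 6) → P = 354
  (31/4, 6) → P = 757

The optimum lies where 4x1 + 9x2 = 85 and x2 = 6.
Solving simultaneously gives x1 = 31/4, x2 = 6.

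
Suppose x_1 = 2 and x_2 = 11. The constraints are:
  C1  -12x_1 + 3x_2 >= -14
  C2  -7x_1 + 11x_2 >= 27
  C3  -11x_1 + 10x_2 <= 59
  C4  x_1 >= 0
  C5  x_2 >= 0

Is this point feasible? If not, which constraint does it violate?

Constraint C3: -11x_1 + 10x_2 = 88, which is not ≤ 59. All other constraints are satisfied.

not feasible — violates C3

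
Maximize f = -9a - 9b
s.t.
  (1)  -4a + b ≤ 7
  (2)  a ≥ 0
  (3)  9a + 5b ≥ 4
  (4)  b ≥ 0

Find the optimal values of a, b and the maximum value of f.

Extreme points and f = -9a - 9b:
  (0, 7) → f = -63
  (0, 4/5) → f = -36/5
  (4/9, 0) → f = -4
The feasible region is unbounded (it extends along (1, 4), (1, 0)), but f strictly decreases along every unbounded feasible direction, so there is no improving ray and the maximum is attained at a vertex.

a = 4/9, b = 0, maximum f = -4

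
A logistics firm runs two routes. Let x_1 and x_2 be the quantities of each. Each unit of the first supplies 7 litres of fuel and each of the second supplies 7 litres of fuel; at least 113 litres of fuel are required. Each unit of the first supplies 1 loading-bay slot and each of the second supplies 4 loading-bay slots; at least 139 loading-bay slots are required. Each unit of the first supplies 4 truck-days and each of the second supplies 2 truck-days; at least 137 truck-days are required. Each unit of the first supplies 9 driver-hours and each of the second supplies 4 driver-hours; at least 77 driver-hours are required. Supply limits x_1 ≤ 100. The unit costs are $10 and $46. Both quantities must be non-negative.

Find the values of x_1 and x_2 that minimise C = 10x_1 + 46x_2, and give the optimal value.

Corner points and C = 10x_1 + 46x_2:
  (0, 137/2) → C = 3151
  (135/7, 419/14) → C = 10987/7
  (100, 39/4) → C = 2897/2
The feasible region is unbounded (it extends along (0, 1)), but C strictly increases along every unbounded feasible direction, so there is no improving ray and the minimum is attained at a vertex.

The binding constraints are x_1 + 4x_2 = 139 and x_1 = 100.
Solving simultaneously gives x_1 = 100, x_2 = 39/4.

x_1 = 100, x_2 = 39/4, minimum C = 2897/2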